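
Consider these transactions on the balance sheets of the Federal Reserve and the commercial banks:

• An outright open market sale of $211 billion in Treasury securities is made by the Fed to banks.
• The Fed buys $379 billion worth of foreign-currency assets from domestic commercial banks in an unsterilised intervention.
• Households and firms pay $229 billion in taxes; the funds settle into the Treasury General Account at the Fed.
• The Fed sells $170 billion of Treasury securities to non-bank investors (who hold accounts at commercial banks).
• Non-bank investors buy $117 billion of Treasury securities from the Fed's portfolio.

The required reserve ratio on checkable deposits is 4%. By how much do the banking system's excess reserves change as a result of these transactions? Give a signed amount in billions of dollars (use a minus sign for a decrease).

OMO sale (to banks) $211 billion: reserves −$211B, deposits 0.
FX purchase $379 billion: reserves +$379B, deposits 0.
Government account inflow $229 billion: reserves −$229B, deposits −$229B.
Asset sale (to non-banks) $170 billion: reserves −$170B, deposits −$170B.
Asset sale (to non-banks) $117 billion: reserves −$117B, deposits −$117B.
Totals: Δreserves = −$348B, Δdeposits = −$516B.
Δrequired reserves = 4% × −$516B = −$20.64B.
Δexcess reserves = Δreserves − Δrequired = −$348B − (−$20.64B) = -$327.36 billion.

-$327.36 billion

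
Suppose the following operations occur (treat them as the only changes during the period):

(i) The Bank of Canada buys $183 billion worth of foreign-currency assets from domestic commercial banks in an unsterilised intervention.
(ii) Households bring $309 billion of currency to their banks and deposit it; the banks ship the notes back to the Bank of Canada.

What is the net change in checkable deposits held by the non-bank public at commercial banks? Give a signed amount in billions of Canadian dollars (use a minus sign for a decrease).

FX purchase $183 billion: the counterparty is a bank, so public deposits are unchanged → 0.
Currency deposit $309 billion: non-bank counterparties' bank balances rise → +$309B.
Net: 0 + 309 = +$309 billion.

+$309 billion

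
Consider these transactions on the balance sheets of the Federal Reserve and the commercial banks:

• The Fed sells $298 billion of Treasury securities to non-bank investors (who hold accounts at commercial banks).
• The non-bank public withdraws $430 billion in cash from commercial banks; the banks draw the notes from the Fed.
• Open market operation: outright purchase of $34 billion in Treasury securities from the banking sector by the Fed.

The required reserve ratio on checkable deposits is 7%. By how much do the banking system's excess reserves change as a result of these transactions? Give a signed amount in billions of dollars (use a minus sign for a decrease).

Asset sale (to non-banks) $298 billion: reserves −$298B, deposits −$298B.
Currency withdrawal $430 billion: reserves −$430B, deposits −$430B.
OMO purchase (from banks) $34 billion: reserves +$34B, deposits 0.
Totals: Δreserves = −$694B, Δdeposits = −$728B.
Δrequired reserves = 7% × −$728B = −$50.96B.
Δexcess reserves = Δreserves − Δrequired = −$694B − (−$50.96B) = -$643.04 billion.

-$643.04 billion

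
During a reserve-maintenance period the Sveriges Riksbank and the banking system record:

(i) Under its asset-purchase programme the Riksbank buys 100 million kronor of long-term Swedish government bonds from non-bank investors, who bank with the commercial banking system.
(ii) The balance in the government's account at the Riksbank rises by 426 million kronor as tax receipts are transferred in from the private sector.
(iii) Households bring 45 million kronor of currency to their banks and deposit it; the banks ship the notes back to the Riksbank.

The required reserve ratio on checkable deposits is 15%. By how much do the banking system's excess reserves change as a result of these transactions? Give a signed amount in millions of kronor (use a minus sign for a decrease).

Asset purchase (from non-banks) 100 million kronor: reserves +100M, deposits +100M.
Government account inflow 426 million kronor: reserves −426M, deposits −426M.
Currency deposit 45 million kronor: reserves +45M, deposits +45M.
Totals: Δreserves = −281M, Δdeposits = −281M.
Δrequired reserves = 15% × −281M = −42.15M.
Δexcess reserves = Δreserves − Δrequired = −281M − (−42.15M) = -238.85 million.

-238.85 million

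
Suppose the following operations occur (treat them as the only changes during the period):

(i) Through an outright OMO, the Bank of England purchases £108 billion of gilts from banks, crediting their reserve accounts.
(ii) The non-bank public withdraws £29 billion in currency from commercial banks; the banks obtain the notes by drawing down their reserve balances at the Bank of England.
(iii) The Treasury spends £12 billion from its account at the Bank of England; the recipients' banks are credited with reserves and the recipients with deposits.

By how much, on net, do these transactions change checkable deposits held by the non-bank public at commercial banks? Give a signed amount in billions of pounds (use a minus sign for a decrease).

Bank of England balance sheet:
  Assets:      Securities +£108B
  Liabilities: Bank reserves +£91B, Currency in circulation +£29B, Government deposits −£12B
Commercial banking system:
  Assets:      Reserves at CB +£91B, Securities −£108B
  Liabilities: Checkable deposits −£17B
So the change in checkable deposits held by the non-bank public at commercial banks is -£17 billion.

-£17 billion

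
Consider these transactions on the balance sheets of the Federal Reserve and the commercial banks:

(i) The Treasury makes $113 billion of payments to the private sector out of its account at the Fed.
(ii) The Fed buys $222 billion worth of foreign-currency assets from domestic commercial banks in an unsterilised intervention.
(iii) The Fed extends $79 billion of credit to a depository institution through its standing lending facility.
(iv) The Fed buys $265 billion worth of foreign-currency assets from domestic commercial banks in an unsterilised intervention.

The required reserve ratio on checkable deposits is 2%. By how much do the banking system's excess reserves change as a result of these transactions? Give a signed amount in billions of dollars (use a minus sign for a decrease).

Government spending $113 billion: reserves +$113B, deposits +$113B.
FX purchase $222 billion: reserves +$222B, deposits 0.
Discount-window loan $79 billion: reserves +$79B, deposits 0.
FX purchase $265 billion: reserves +$265B, deposits 0.
Totals: Δreserves = +$679B, Δdeposits = +$113B.
Δrequired reserves = 2% × +$113B = +$2.26B.
Δexcess reserves = Δreserves − Δrequired = +$679B − (+$2.26B) = +$676.74 billion.

+$676.74 billion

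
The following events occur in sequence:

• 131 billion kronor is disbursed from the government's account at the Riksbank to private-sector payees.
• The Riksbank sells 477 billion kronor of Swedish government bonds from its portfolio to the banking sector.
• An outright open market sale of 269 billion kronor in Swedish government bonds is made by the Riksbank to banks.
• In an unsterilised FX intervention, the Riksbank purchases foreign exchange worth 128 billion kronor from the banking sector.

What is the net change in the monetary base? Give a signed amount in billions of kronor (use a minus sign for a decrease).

-487 billion

Riksbank balance sheet:
  Assets:      Securities −746B, Foreign assets +128B
  Liabilities: Bank reserves −487B, Government deposits −131B
Monetary base = currency + reserves: 0 + (−487B) = -487 billion.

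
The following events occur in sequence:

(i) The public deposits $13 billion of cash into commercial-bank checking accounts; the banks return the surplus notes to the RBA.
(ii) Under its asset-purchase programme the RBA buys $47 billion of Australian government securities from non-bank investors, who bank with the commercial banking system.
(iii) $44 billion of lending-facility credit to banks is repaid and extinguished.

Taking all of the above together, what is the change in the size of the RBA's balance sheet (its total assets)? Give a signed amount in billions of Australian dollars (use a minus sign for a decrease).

+$3 billion

RBA balance sheet:
  Assets:      Securities +$47B, Loans to banks −$44B
  Liabilities: Bank reserves +$16B, Currency in circulation −$13B
Change in total RBA assets = +$3 billion.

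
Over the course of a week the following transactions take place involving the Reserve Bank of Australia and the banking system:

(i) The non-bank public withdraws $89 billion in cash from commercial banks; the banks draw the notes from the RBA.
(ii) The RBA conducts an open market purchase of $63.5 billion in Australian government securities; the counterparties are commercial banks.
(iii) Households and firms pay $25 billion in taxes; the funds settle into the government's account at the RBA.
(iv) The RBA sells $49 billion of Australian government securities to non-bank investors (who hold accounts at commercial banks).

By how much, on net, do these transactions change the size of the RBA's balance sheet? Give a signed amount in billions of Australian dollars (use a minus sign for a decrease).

+$14.5 billion

RBA balance sheet:
  Assets:      Securities +$14.5B
  Liabilities: Bank reserves −$99.5B, Currency in circulation +$89B, Government deposits +$25B
Change in total RBA assets = +$14.5 billion.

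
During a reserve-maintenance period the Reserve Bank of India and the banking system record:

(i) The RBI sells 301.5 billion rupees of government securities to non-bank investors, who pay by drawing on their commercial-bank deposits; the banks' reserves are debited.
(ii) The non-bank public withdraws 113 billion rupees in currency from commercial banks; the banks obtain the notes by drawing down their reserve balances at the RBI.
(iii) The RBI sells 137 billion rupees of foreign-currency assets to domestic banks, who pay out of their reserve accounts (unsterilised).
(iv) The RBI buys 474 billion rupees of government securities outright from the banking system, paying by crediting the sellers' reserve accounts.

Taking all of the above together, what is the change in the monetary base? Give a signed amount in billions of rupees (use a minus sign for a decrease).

RBI balance sheet:
  Assets:      Securities +172.5B, Foreign assets −137B
  Liabilities: Bank reserves −77.5B, Currency in circulation +113B
Monetary base = currency + reserves: +113B + (−77.5B) = +35.5 billion.

+35.5 billion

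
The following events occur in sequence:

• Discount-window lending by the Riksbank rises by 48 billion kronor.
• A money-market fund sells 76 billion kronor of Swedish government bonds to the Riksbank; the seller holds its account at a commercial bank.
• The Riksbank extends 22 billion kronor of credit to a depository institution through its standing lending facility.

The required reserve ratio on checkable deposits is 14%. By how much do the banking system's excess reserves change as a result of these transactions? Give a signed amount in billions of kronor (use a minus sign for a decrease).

+135.36 billion

Discount-window loan 48 billion kronor: reserves +48B, deposits 0.
Asset purchase (from non-banks) 76 billion kronor: reserves +76B, deposits +76B.
Discount-window loan 22 billion kronor: reserves +22B, deposits 0.
Totals: Δreserves = +146B, Δdeposits = +76B.
Δrequired reserves = 14% × +76B = +10.64B.
Δexcess reserves = Δreserves − Δrequired = +146B − (+10.64B) = +135.36 billion.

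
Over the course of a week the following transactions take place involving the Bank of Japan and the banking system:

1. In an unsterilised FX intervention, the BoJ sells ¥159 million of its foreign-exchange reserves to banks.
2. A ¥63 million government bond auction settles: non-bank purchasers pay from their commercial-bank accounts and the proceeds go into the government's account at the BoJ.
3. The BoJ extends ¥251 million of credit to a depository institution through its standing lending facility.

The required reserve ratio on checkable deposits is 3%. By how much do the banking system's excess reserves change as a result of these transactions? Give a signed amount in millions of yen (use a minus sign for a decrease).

+¥30.89 million

FX sale ¥159 million: reserves −¥159M, deposits 0.
Government account inflow ¥63 million: reserves −¥63M, deposits −¥63M.
Discount-window loan ¥251 million: reserves +¥251M, deposits 0.
Totals: Δreserves = +¥29M, Δdeposits = −¥63M.
Δrequired reserves = 3% × −¥63M = −¥1.89M.
Δexcess reserves = Δreserves − Δrequired = +¥29M − (−¥1.89M) = +¥30.89 million.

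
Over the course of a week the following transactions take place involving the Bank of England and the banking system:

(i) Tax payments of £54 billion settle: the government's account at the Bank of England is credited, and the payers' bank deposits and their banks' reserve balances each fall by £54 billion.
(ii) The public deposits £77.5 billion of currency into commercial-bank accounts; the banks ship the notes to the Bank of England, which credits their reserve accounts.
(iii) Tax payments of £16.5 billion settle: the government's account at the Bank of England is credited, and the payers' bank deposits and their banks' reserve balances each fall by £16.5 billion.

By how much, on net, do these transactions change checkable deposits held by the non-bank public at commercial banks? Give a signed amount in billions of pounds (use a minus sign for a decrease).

Government account inflow £54 billion: non-bank counterparties' bank balances fall → −£54B.
Currency deposit £77.5 billion: non-bank counterparties' bank balances rise → +£77.5B.
Government account inflow £16.5 billion: non-bank counterparties' bank balances fall → −£16.5B.
Net: −54 + 77.5 − 16.5 = +£7 billion.

+£7 billion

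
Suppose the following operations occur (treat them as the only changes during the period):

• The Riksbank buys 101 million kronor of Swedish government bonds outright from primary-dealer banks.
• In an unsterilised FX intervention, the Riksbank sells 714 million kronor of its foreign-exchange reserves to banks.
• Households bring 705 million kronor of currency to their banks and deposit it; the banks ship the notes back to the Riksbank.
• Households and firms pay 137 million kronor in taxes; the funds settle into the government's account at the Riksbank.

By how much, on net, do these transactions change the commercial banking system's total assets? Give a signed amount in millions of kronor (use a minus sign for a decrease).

+568 million

OMO purchase (from banks) 101 million kronor: just an asset swap on bank balance sheets → 0.
FX sale 714 million kronor: just an asset swap on bank balance sheets → 0.
Currency deposit 705 million kronor: bank balance sheets expand → +705M.
Government account inflow 137 million kronor: bank balance sheets shrink → −137M.
Net: 0 + 0 + 705 − 137 = +568 million.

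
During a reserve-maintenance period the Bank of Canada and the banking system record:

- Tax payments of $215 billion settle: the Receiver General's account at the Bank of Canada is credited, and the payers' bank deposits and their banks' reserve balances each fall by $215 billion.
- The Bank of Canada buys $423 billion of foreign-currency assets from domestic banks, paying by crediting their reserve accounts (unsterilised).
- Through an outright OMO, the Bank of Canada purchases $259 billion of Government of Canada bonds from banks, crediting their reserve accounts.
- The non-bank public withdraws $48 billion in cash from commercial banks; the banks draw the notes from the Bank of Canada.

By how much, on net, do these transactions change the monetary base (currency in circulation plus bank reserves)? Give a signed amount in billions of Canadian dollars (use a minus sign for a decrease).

+$467 billion

Government account inflow $215 billion: reserves shift to a non-base liability → −$215B.
FX purchase $423 billion: Bank of Canada balance sheet expands → +$423B.
OMO purchase (from banks) $259 billion: Bank of Canada balance sheet expands → +$259B.
Currency withdrawal $48 billion: just a shift between currency and reserves — both are base money → 0.
Net: −215 + 423 + 259 + 0 = +$467 billion.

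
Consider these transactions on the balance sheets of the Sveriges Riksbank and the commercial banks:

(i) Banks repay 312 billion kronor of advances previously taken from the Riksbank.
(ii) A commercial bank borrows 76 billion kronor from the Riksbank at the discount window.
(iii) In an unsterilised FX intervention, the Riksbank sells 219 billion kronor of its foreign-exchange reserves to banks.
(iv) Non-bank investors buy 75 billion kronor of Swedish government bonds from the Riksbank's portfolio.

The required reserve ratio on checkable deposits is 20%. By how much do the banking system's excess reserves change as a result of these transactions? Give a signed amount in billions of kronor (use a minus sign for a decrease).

Discount-window repayment 312 billion kronor: reserves −312B, deposits 0.
Discount-window loan 76 billion kronor: reserves +76B, deposits 0.
FX sale 219 billion kronor: reserves −219B, deposits 0.
Asset sale (to non-banks) 75 billion kronor: reserves −75B, deposits −75B.
Totals: Δreserves = −530B, Δdeposits = −75B.
Δrequired reserves = 20% × −75B = −15B.
Δexcess reserves = Δreserves − Δrequired = −530B − (−15B) = -515 billion.

-515 billion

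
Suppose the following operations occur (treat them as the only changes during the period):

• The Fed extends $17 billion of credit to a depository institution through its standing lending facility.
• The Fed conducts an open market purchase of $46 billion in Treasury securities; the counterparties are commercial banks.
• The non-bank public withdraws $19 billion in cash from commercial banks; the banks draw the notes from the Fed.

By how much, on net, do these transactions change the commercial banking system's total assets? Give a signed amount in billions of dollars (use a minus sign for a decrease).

Discount-window loan $17 billion: bank balance sheets expand → +$17B.
OMO purchase (from banks) $46 billion: just an asset swap on bank balance sheets → 0.
Currency withdrawal $19 billion: bank balance sheets shrink → −$19B.
Net: 17 + 0 − 19 = -$2 billion.

-$2 billion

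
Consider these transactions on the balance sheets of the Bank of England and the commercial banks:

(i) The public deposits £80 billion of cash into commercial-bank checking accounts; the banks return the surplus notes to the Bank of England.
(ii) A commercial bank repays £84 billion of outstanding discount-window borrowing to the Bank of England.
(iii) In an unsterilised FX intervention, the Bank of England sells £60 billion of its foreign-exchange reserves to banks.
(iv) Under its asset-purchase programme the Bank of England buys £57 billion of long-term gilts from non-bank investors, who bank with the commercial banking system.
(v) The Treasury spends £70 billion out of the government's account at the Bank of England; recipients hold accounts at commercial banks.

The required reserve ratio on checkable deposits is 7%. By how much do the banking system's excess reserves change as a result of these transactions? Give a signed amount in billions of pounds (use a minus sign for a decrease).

Currency deposit £80 billion: reserves +£80B, deposits +£80B.
Discount-window repayment £84 billion: reserves −£84B, deposits 0.
FX sale £60 billion: reserves −£60B, deposits 0.
Asset purchase (from non-banks) £57 billion: reserves +£57B, deposits +£57B.
Government spending £70 billion: reserves +£70B, deposits +£70B.
Totals: Δreserves = +£63B, Δdeposits = +£207B.
Δrequired reserves = 7% × +£207B = +£14.49B.
Δexcess reserves = Δreserves − Δrequired = +£63B − (+£14.49B) = +£48.51 billion.

+£48.51 billion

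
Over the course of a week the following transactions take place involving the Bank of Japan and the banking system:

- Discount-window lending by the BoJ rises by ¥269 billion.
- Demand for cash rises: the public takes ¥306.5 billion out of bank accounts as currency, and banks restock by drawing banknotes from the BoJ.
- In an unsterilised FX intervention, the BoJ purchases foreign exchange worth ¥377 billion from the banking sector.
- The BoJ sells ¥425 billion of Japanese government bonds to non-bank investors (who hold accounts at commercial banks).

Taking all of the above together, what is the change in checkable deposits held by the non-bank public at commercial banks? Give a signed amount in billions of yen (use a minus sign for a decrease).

-¥731.5 billion

BoJ balance sheet:
  Assets:      Securities −¥425B, Loans to banks +¥269B, Foreign assets +¥377B
  Liabilities: Bank reserves −¥85.5B, Currency in circulation +¥306.5B
Commercial banking system:
  Assets:      Reserves at CB −¥85.5B, Foreign assets −¥377B
  Liabilities: Checkable deposits −¥731.5B, Borrowings from CB +¥269B
So the change in checkable deposits held by the non-bank public at commercial banks is -¥731.5 billion.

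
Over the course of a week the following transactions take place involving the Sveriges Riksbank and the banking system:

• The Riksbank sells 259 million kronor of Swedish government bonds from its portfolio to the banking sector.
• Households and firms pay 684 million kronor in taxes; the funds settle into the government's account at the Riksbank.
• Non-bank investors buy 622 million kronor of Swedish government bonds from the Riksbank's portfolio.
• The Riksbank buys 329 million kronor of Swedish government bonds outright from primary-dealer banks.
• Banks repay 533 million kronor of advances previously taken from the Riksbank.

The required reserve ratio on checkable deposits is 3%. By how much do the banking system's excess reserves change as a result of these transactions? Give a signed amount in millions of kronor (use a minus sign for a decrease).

-1729.82 million

OMO sale (to banks) 259 million kronor: reserves −259M, deposits 0.
Government account inflow 684 million kronor: reserves −684M, deposits −684M.
Asset sale (to non-banks) 622 million kronor: reserves −622M, deposits −622M.
OMO purchase (from banks) 329 million kronor: reserves +329M, deposits 0.
Discount-window repayment 533 million kronor: reserves −533M, deposits 0.
Totals: Δreserves = −1769M, Δdeposits = −1306M.
Δrequired reserves = 3% × −1306M = −39.18M.
Δexcess reserves = Δreserves − Δrequired = −1769M − (−39.18M) = -1729.82 million.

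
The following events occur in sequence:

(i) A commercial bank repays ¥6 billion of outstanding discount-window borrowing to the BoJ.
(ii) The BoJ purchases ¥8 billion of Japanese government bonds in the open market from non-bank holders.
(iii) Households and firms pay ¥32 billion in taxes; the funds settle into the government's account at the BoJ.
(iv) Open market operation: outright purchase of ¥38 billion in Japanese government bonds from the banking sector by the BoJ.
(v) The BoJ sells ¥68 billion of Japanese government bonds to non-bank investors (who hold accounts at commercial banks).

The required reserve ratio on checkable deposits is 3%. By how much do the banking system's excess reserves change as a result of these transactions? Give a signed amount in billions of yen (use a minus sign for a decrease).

-¥57.24 billion

Discount-window repayment ¥6 billion: reserves −¥6B, deposits 0.
Asset purchase (from non-banks) ¥8 billion: reserves +¥8B, deposits +¥8B.
Government account inflow ¥32 billion: reserves −¥32B, deposits −¥32B.
OMO purchase (from banks) ¥38 billion: reserves +¥38B, deposits 0.
Asset sale (to non-banks) ¥68 billion: reserves −¥68B, deposits −¥68B.
Totals: Δreserves = −¥60B, Δdeposits = −¥92B.
Δrequired reserves = 3% × −¥92B = −¥2.76B.
Δexcess reserves = Δreserves − Δrequired = −¥60B − (−¥2.76B) = -¥57.24 billion.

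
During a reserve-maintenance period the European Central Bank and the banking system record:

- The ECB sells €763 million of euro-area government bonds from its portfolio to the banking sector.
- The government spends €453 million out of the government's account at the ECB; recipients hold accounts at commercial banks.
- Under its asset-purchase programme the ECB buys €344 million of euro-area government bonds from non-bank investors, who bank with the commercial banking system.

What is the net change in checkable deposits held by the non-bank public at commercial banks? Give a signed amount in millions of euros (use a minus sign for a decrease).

ECB balance sheet:
  Assets:      Securities −€419M
  Liabilities: Bank reserves +€34M, Government deposits −€453M
Commercial banking system:
  Assets:      Reserves at CB +€34M, Securities +€763M
  Liabilities: Checkable deposits +€797M
So the change in checkable deposits held by the non-bank public at commercial banks is +€797 million.

+€797 million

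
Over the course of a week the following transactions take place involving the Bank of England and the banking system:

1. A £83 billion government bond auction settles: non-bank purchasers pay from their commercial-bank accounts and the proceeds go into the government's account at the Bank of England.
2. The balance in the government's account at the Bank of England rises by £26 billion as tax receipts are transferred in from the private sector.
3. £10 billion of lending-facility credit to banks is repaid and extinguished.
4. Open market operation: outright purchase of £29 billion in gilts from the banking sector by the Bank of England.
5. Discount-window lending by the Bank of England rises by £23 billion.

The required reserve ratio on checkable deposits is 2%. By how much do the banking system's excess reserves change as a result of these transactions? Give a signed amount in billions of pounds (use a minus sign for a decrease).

Government account inflow £83 billion: reserves −£83B, deposits −£83B.
Government account inflow £26 billion: reserves −£26B, deposits −£26B.
Discount-window repayment £10 billion: reserves −£10B, deposits 0.
OMO purchase (from banks) £29 billion: reserves +£29B, deposits 0.
Discount-window loan £23 billion: reserves +£23B, deposits 0.
Totals: Δreserves = −£67B, Δdeposits = −£109B.
Δrequired reserves = 2% × −£109B = −£2.18B.
Δexcess reserves = Δreserves − Δrequired = −£67B − (−£2.18B) = -£64.82 billion.

-£64.82 billion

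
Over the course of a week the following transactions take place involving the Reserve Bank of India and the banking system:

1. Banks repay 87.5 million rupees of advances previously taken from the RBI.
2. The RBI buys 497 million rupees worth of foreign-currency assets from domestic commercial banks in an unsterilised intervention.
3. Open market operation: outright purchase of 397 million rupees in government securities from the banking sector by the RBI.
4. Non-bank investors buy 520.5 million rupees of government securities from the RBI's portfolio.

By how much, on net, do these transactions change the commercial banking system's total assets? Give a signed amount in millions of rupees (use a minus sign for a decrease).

-608 million

Discount-window repayment 87.5 million rupees: bank balance sheets shrink → −87.5M.
FX purchase 497 million rupees: just an asset swap on bank balance sheets → 0.
OMO purchase (from banks) 397 million rupees: just an asset swap on bank balance sheets → 0.
Asset sale (to non-banks) 520.5 million rupees: bank balance sheets shrink → −520.5M.
Net: −87.5 + 0 + 0 − 520.5 = -608 million.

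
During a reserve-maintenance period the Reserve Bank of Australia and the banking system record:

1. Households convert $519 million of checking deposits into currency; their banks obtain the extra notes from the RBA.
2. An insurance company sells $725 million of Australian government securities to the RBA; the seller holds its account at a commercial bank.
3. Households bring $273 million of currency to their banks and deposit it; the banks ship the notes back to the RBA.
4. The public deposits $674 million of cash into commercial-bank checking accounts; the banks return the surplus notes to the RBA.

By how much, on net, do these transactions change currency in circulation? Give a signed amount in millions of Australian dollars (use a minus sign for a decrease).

-$428 million

Currency withdrawal $519 million: notes leave the central bank → +$519M.
Asset purchase (from non-banks) $725 million: no currency enters or leaves circulation → 0.
Currency deposit $273 million: notes return to the central bank → −$273M.
Currency deposit $674 million: notes return to the central bank → −$674M.
Net: 519 + 0 − 273 − 674 = -$428 million.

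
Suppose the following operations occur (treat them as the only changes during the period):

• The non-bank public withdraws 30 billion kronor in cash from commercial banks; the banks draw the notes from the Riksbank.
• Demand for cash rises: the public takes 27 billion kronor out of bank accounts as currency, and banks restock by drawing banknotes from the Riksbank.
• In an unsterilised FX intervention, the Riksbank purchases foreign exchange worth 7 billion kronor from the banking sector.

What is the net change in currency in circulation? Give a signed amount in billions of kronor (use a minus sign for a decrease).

Currency withdrawal 30 billion kronor: notes leave the central bank → +30B.
Currency withdrawal 27 billion kronor: notes leave the central bank → +27B.
FX purchase 7 billion kronor: no currency enters or leaves circulation → 0.
Net: 30 + 27 + 0 = +57 billion.

+57 billion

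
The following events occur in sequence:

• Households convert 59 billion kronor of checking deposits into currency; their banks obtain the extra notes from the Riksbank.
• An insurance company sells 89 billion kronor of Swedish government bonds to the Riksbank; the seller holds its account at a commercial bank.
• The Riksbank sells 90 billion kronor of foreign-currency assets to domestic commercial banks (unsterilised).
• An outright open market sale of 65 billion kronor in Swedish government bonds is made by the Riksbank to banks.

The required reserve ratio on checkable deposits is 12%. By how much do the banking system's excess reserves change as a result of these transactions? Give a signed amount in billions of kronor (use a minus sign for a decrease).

-128.6 billion

Currency withdrawal 59 billion kronor: reserves −59B, deposits −59B.
Asset purchase (from non-banks) 89 billion kronor: reserves +89B, deposits +89B.
FX sale 90 billion kronor: reserves −90B, deposits 0.
OMO sale (to banks) 65 billion kronor: reserves −65B, deposits 0.
Totals: Δreserves = −125B, Δdeposits = +30B.
Δrequired reserves = 12% × +30B = +3.6B.
Δexcess reserves = Δreserves − Δrequired = −125B − (+3.6B) = -128.6 billion.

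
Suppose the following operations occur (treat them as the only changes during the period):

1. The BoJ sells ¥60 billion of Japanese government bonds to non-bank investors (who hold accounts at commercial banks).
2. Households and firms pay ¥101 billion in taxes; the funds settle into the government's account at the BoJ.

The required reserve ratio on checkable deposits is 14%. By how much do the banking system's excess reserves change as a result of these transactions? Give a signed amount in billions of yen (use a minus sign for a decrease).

-¥138.46 billion

Asset sale (to non-banks) ¥60 billion: reserves −¥60B, deposits −¥60B.
Government account inflow ¥101 billion: reserves −¥101B, deposits −¥101B.
Totals: Δreserves = −¥161B, Δdeposits = −¥161B.
Δrequired reserves = 14% × −¥161B = −¥22.54B.
Δexcess reserves = Δreserves − Δrequired = −¥161B − (−¥22.54B) = -¥138.46 billion.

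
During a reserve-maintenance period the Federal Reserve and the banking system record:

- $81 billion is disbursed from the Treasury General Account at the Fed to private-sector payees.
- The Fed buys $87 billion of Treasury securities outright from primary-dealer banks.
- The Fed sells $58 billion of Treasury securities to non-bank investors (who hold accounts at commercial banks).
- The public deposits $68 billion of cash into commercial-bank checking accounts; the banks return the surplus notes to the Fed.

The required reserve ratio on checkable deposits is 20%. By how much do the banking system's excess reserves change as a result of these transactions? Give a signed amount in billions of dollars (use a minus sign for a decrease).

+$159.8 billion

Government spending $81 billion: reserves +$81B, deposits +$81B.
OMO purchase (from banks) $87 billion: reserves +$87B, deposits 0.
Asset sale (to non-banks) $58 billion: reserves −$58B, deposits −$58B.
Currency deposit $68 billion: reserves +$68B, deposits +$68B.
Totals: Δreserves = +$178B, Δdeposits = +$91B.
Δrequired reserves = 20% × +$91B = +$18.2B.
Δexcess reserves = Δreserves − Δrequired = +$178B − (+$18.2B) = +$159.8 billion.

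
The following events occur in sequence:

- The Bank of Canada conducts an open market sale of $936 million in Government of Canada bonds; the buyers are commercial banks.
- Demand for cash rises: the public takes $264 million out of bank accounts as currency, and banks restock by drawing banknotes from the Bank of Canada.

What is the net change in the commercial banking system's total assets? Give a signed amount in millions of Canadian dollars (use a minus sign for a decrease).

-$264 million

OMO sale (to banks) $936 million: just an asset swap on bank balance sheets → 0.
Currency withdrawal $264 million: bank balance sheets shrink → −$264M.
Net: 0 − 264 = -$264 million.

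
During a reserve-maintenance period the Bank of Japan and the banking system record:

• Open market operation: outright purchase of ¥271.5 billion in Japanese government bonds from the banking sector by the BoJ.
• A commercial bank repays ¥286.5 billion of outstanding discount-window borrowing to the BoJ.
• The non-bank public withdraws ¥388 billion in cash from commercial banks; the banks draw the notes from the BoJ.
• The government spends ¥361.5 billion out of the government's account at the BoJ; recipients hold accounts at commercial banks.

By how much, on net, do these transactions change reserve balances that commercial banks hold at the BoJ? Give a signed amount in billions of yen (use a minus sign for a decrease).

BoJ balance sheet:
  Assets:      Securities +¥271.5B, Loans to banks −¥286.5B
  Liabilities: Bank reserves −¥41.5B, Currency in circulation +¥388B, Government deposits −¥361.5B
Commercial banking system:
  Assets:      Reserves at CB −¥41.5B, Securities −¥271.5B
  Liabilities: Checkable deposits −¥26.5B, Borrowings from CB −¥286.5B
So the change in reserve balances that commercial banks hold at the BoJ is -¥41.5 billion.

-¥41.5 billion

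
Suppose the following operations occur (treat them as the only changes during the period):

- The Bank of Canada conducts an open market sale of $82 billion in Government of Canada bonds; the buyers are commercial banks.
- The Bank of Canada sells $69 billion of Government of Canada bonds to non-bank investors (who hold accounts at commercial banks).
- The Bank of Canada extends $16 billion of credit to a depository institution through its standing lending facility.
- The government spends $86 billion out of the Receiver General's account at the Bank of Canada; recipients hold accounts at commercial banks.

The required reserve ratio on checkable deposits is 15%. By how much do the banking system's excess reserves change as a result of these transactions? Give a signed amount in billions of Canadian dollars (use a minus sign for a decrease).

-$51.55 billion

OMO sale (to banks) $82 billion: reserves −$82B, deposits 0.
Asset sale (to non-banks) $69 billion: reserves −$69B, deposits −$69B.
Discount-window loan $16 billion: reserves +$16B, deposits 0.
Government spending $86 billion: reserves +$86B, deposits +$86B.
Totals: Δreserves = −$49B, Δdeposits = +$17B.
Δrequired reserves = 15% × +$17B = +$2.55B.
Δexcess reserves = Δreserves − Δrequired = −$49B − (+$2.55B) = -$51.55 billion.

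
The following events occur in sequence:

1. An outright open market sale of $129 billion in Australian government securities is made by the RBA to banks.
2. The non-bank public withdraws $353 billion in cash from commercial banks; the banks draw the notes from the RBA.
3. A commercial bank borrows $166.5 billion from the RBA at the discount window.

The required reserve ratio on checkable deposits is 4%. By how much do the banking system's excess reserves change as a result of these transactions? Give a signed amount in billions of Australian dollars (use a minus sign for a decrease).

-$301.38 billion

OMO sale (to banks) $129 billion: reserves −$129B, deposits 0.
Currency withdrawal $353 billion: reserves −$353B, deposits −$353B.
Discount-window loan $166.5 billion: reserves +$166.5B, deposits 0.
Totals: Δreserves = −$315.5B, Δdeposits = −$353B.
Δrequired reserves = 4% × −$353B = −$14.12B.
Δexcess reserves = Δreserves − Δrequired = −$315.5B − (−$14.12B) = -$301.38 billion.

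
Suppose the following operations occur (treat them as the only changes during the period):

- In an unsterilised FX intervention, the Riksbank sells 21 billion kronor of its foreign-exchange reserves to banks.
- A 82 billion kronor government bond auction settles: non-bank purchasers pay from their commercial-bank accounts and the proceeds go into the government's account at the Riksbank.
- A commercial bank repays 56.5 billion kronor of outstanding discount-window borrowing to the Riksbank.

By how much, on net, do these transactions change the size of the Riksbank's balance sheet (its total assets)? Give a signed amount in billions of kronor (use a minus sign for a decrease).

FX sale 21 billion kronor: a Riksbank asset is shed → −21B.
Government account inflow 82 billion kronor: only the composition of liabilities changes → 0.
Discount-window repayment 56.5 billion kronor: a Riksbank asset is shed → −56.5B.
Net: −21 + 0 − 56.5 = -77.5 billion.

-77.5 billion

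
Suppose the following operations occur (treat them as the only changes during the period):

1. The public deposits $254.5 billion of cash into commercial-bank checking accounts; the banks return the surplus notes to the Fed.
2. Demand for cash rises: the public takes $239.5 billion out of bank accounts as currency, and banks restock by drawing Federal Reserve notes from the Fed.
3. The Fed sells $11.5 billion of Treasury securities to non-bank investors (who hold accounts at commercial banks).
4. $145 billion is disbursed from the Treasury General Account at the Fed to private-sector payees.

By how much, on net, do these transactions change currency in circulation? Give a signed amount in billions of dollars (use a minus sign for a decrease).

-$15 billion

Fed balance sheet:
  Assets:      Securities −$11.5B
  Liabilities: Bank reserves +$148.5B, Currency in circulation −$15B, Government deposits −$145B
So the change in currency in circulation is -$15 billion.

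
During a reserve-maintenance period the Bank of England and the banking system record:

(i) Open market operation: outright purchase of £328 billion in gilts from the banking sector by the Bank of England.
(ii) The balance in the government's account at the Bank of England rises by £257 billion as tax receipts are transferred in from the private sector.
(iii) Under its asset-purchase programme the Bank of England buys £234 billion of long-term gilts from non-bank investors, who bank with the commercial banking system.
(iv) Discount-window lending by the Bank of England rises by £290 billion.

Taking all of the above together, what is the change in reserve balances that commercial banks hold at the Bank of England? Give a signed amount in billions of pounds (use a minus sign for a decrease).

+£595 billion

Bank of England balance sheet:
  Assets:      Securities +£562B, Loans to banks +£290B
  Liabilities: Bank reserves +£595B, Government deposits +£257B
Commercial banking system:
  Assets:      Reserves at CB +£595B, Securities −£328B
  Liabilities: Checkable deposits −£23B, Borrowings from CB +£290B
So the change in reserve balances that commercial banks hold at the Bank of England is +£595 billion.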